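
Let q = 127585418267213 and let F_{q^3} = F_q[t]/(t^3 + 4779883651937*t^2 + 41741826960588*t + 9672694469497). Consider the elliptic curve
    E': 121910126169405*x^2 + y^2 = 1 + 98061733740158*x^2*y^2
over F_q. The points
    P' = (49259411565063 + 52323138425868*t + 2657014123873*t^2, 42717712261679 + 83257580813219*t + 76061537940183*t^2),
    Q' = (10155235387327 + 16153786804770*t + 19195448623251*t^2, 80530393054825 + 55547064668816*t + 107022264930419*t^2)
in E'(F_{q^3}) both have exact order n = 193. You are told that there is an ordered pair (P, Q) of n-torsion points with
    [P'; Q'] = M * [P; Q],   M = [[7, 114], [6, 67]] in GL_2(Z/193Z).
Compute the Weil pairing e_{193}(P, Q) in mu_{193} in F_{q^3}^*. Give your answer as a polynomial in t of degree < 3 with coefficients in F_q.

125100364636197 + 118087902262589*t + 1881199931306*t^2

e_{193}(aP+bQ,cP+dQ) = e_{193}(P,Q)^(ad-bc); with (a,b,c,d)=(7,114,6,67) this gives the det-193 law.
Inverting 171 mod 193: 114. Thus e_{193}(P,Q) = e(P',Q')^{114}.
Map (x,y)_Ed via u=(1+y)/(1-y), v=(1+y)/((1-y)x) to Montgomery A=40756270467741,B=24340234485071; then to (a',b')=(95299429617697,41256350691840).
n = 193 = (11000001)_2 (8 bits, wt 3); accumulate f_{193,P'}(Q'+S)/f_{193,P'}(S) along the 7-step ladder.
f_P(D_Q)/f_Q(D_P) = 69469166275113 + 73479505905963*t + 51368016844088*t^2.
Thus e_{193}(P,Q) = 125100364636197 + 118087902262589*t + 1881199931306*t^2.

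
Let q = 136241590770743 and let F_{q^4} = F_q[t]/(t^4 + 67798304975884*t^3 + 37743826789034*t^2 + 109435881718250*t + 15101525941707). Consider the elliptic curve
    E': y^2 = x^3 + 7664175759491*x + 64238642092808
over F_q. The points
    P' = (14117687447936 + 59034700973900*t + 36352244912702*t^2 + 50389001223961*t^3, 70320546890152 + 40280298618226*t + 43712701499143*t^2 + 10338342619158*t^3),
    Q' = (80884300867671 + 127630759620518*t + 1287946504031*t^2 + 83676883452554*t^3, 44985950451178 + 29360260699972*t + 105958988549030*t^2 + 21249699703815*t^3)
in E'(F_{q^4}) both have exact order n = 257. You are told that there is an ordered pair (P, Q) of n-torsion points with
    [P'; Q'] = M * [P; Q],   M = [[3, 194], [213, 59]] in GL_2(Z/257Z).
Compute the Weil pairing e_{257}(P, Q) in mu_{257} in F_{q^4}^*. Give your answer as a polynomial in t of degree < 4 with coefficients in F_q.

e_{257}(aP+bQ,cP+dQ) = e_{257}(P,Q)^(ad-bc); with (a,b,c,d)=(3,194,213,59) this gives the det-257 law.
3*59 - 194*213 = -41145; reduced mod 257: det = 232, inverse 185.
9-bit Miller (100000001) on E'/F_{136241590770743} with a'=7664175759491, b'=64238642092808: accumulate tangent/chord ratios at Q'+S and P'+S'.
f_P(D_Q)/f_Q(D_P) = 34231708258371 + 36673672515966*t + 64921768817597*t^2 + 103874539806855*t^3.
e_{257}(P,Q) = (34231708258371 + 36673672515966*t + 64921768817597*t^2 + 103874539806855*t^3)^{185} = 119517704096513 + 35975282382714*t + 118437609776511*t^2 + 115140118400626*t^3.

119517704096513 + 35975282382714*t + 118437609776511*t^2 + 115140118400626*t^3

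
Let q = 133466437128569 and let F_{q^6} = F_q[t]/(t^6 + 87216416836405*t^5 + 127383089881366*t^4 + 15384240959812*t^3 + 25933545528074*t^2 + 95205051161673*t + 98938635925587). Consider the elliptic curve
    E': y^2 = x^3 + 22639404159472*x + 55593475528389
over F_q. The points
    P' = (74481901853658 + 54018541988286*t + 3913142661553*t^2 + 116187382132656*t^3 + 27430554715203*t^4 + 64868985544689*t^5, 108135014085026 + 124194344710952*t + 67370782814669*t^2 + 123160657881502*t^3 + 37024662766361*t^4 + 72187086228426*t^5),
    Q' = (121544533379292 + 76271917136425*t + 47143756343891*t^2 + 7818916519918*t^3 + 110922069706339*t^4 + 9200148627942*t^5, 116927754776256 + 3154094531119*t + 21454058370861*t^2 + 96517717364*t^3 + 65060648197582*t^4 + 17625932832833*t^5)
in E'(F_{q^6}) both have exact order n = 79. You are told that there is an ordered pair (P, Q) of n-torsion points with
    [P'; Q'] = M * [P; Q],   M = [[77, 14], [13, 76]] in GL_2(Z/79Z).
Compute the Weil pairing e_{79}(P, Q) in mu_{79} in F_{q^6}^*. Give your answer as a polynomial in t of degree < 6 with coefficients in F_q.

25134093244268 + 108048599549212*t + 19579305311653*t^2 + 51197390487161*t^3 + 82162615812041*t^4 + 84470738666453*t^5

Under M = [[77,14],[13,76]] in GL_2(Z/79), e_{79}(P',Q') = e_{79}(P,Q)^(77*76-14*13 mod 79).
det M = 77*76 - 14*13 = 5670 = 61 (mod 79); 61^{-1} = 57 (mod 79).
n = 79 = (1001111)_2 (7 bits, wt 5); accumulate f_{79,P'}(Q'+S)/f_{79,P'}(S) along the 6-step ladder.
e_{79}(P',Q') = 79863335097757 + 75171620630293*t + 31423611849730*t^2 + 67487106508925*t^3 + 1963456244435*t^4 + 80567685902534*t^5.
Raise to 57: e(P,Q) = 25134093244268 + 108048599549212*t + 19579305311653*t^2 + 51197390487161*t^3 + 82162615812041*t^4 + 84470738666453*t^5 in mu_{79}.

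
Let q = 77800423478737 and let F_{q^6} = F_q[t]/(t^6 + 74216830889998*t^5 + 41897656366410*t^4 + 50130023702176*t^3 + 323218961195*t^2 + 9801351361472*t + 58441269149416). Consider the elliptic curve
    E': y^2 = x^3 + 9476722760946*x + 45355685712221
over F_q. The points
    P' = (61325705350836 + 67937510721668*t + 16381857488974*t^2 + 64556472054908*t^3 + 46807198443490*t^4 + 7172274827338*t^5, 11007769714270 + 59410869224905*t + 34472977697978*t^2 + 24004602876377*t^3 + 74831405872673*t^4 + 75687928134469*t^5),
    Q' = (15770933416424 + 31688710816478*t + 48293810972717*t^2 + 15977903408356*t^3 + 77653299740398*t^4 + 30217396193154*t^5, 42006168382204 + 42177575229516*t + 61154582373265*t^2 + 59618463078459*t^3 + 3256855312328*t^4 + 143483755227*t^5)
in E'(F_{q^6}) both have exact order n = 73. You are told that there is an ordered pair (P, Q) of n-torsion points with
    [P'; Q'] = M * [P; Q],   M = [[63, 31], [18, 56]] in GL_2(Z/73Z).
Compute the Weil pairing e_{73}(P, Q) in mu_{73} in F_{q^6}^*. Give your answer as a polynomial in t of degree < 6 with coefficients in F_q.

Under M = [[63,31],[18,56]] in GL_2(Z/73), e_{73}(P',Q') = e_{73}(P,Q)^(63*56-31*18 mod 73).
det M = 63*56 - 31*18 = 2970 = 50 (mod 73); 50^{-1} = 19 (mod 73).
Double-and-add over 1001001: 7-1 doublings, 3-1 additions; each step l_{T,T}/v_{2T} or l_{T,P'}/v at Q'+S for random S.
Miller gives e_{73}(P',Q') = 27409005912029 + 43126655081285*t + 66978835003420*t^2 + 5645405148700*t^3 + 32391728189921*t^4 + 32919759365927*t^5 in F_{77800423478737^6}.
Hence e(P,Q) = 24911015934810 + 68710690760776*t + 52167061842370*t^2 + 34088022886995*t^3 + 60297619363378*t^4 + 18650886842500*t^5 in F_{77800423478737^6}^*.

24911015934810 + 68710690760776*t + 52167061842370*t^2 + 34088022886995*t^3 + 60297619363378*t^4 + 18650886842500*t^5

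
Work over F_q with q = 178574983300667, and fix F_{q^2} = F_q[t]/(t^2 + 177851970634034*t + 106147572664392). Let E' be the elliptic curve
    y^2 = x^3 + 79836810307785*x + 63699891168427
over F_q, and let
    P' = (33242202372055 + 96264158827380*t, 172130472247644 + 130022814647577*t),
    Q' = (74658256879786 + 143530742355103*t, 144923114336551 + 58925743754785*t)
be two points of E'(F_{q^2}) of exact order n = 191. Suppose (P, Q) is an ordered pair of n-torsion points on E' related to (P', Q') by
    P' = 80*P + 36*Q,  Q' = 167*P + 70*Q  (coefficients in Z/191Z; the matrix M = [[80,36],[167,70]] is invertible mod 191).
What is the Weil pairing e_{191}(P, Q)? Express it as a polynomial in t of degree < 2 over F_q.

Alternating bilinearity on E[191] (values in mu_{191} in F_{178574983300667^2}) gives e(P',Q') = e(P,Q)^det(M).
det M = 80*70 - 36*167 = -412 = 161 (mod 191); 161^{-1} = 70 (mod 191).
Build f_{191,P'} and f_{191,Q'} via the 8-bit ladder of 191=10111111_2; evaluate at shifted divisors; quotient in F_{178574983300667^2}.
Miller gives e_{191}(P',Q') = 11194972070341 + 148121971996408*t in F_{178574983300667^2}.
e_{191}(P,Q) = (11194972070341 + 148121971996408*t)^{70} = 87245278019196 + 102287087891495*t.

87245278019196 + 102287087891495*t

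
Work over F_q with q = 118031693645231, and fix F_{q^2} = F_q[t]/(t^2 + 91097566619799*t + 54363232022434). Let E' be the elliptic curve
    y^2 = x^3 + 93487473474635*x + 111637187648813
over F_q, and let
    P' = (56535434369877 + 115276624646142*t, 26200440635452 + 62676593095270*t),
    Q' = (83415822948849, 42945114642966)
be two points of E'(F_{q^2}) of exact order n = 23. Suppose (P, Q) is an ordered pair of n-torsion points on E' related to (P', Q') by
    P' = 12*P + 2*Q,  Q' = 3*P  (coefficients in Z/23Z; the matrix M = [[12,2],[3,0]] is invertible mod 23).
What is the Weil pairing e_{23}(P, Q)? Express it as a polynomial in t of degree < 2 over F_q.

e_{23} is bilinear + alternating on E[23], so e_{23}(12*P + 2*Q, 3*P) = e_{23}(P,Q)^(12*0-2*3).
Hence e(P,Q) = e(P',Q')^{19} where 19 = 17^{-1} mod 23.
5-bit Miller (10111) on E'/F_{118031693645231} with a'=93487473474635, b'=111637187648813: accumulate tangent/chord ratios at Q'+S and P'+S'.
Result: e(P',Q') = 11940017243629 + 65340624529049*t.
Hence e(P,Q) = 25636025294796 + 22643427455371*t in F_{118031693645231^2}^*.

25636025294796 + 22643427455371*t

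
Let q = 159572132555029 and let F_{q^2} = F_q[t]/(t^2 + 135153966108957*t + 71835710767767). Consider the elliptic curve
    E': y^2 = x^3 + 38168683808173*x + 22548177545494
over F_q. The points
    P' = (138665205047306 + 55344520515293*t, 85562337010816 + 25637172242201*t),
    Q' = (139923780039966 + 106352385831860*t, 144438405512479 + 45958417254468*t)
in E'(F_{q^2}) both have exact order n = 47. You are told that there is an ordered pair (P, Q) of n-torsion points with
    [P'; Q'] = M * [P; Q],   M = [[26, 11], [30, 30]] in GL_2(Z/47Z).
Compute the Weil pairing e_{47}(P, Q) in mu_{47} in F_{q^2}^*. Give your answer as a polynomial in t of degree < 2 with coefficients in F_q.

e_{47} is bilinear + alternating on E[47], so e_{47}(26*P + 11*Q, 30*P + 30*Q) = e_{47}(P,Q)^(26*30-11*30).
Inverting 27 mod 47: 7. Thus e_{47}(P,Q) = e(P',Q')^{7}.
Build f_{47,P'} and f_{47,Q'} via the 6-bit ladder of 47=101111_2; evaluate at shifted divisors; quotient in F_{159572132555029^2}.
So e_{47}(P',Q') = 87100967781125 + 114722865862097*t.
(87100967781125 + 114722865862097*t)^{7} mod (159572132555029,f) = 137986005042756 + 92922466116380*t.

137986005042756 + 92922466116380*t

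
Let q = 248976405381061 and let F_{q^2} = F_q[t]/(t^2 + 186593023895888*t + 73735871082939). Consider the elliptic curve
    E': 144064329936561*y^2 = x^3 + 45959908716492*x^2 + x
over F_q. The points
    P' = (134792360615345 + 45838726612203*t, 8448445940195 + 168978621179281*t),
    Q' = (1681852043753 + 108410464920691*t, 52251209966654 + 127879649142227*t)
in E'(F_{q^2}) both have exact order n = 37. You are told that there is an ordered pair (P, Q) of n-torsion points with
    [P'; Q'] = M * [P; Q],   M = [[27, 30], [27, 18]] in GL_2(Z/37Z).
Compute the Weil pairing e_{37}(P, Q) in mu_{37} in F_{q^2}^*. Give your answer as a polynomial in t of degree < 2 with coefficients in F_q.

18151089484810 + 248175471546091*t

Alternating bilinearity on E[37] (values in mu_{37} in F_{248976405381061^2}) gives e(P',Q') = e(P,Q)^det(M).
27*18 - 30*27 = -324; reduced mod 37: det = 9, inverse 33.
Montgomery->Weierstrass: x_W = 58769333544240*x+23612308317040, y_W=58769333544240*y on F_{248976405381061}; lands on y^2=x^3+127789812096586*x+224125749790925.
Double-and-add over 100101: 6-1 doublings, 3-1 additions; each step l_{T,T}/v_{2T} or l_{T,P'}/v at Q'+S for random S.
Result: e(P',Q') = 97681869213957 + 179122160098807*t.
Raise to 33: e(P,Q) = 18151089484810 + 248175471546091*t in mu_{37}.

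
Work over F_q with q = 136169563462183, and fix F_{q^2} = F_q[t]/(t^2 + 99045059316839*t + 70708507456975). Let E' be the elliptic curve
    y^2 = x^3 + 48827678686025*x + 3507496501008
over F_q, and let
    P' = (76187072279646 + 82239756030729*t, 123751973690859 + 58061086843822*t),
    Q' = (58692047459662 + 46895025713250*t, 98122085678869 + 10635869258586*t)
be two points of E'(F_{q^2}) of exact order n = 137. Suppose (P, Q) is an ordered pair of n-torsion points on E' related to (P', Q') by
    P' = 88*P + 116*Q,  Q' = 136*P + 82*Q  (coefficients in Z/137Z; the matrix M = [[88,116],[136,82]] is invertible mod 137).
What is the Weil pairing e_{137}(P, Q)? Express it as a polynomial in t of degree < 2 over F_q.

e_{137}(aP+bQ,cP+dQ) = e_{137}(P,Q)^(ad-bc); with (a,b,c,d)=(88,116,136,82) this gives the det-137 law.
det M = 88*82 - 116*136 = -8560 = 71 (mod 137); 71^{-1} = 110 (mod 137).
Run Miller on y^2=x^3+48827678686025*x+3507496501008 over F_{136169563462183}: ladder 10001001 (8 bits); e = f_P(D_Q)/f_Q(D_P).
e_{137}(P',Q') = 53719490919725 + 78431312715661*t.
Finally e_{137}(P,Q) = 116129962475103 + 52549914815987*t.

116129962475103 + 52549914815987*t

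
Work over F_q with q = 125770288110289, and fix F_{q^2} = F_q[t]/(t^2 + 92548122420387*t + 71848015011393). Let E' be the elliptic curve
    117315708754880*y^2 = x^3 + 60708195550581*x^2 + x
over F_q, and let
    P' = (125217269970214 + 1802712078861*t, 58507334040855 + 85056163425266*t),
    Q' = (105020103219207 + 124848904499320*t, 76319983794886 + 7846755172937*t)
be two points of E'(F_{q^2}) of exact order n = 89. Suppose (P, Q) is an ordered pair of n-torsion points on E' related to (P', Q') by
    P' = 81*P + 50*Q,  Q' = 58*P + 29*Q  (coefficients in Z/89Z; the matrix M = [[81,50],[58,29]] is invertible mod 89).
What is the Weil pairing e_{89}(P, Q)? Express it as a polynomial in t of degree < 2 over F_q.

54137551025221 + 91180208837814*t

Alternating bilinearity on E[89] (values in mu_{89} in F_{125770288110289^2}) gives e(P',Q') = e(P,Q)^det(M).
det M = 81*29 - 50*58 = -551 = 72 (mod 89); 72^{-1} = 68 (mod 89).
Montgomery->Weierstrass: x_W = 19716094474161*x+84890138671820, y_W=19716094474161*y on F_{125770288110289}; lands on y^2=x^3+88884941231791*x+49441232874439.
7-bit Miller (1011001) on E'/F_{125770288110289} with a'=88884941231791, b'=49441232874439: accumulate tangent/chord ratios at Q'+S and P'+S'.
The quotient is 70559708172273 + 25070795762881*t.
(70559708172273 + 25070795762881*t)^{68} mod (125770288110289,f) = 54137551025221 + 91180208837814*t.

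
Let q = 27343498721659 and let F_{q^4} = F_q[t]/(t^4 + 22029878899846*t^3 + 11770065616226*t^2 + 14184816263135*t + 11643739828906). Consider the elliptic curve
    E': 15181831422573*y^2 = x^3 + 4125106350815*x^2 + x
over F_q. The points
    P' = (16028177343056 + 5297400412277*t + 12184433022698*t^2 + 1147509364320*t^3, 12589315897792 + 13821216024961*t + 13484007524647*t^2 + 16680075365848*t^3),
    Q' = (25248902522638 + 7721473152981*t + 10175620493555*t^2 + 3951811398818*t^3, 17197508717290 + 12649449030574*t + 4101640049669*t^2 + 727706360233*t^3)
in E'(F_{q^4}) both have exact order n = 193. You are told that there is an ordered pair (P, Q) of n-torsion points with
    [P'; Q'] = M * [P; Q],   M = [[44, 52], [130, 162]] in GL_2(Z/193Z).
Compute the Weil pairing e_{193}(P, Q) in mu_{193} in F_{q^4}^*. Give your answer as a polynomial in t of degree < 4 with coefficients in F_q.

e_{193} is bilinear + alternating on E[193], so e_{193}(44*P + 52*Q, 130*P + 162*Q) = e_{193}(P,Q)^(44*162-52*130).
So e_{193}(P,Q) = e_{193}(P',Q')^{75}, since 175*75 = 1 mod 193.
Set x_W=5969997852481*u+13220338903428, y_W=5969997852481*v; then E': y_W^2=x_W^3+13590083809724*x_W+12436071433830.
Build f_{193,P'} and f_{193,Q'} via the 8-bit ladder of 193=11000001_2; evaluate at shifted divisors; quotient in F_{27343498721659^4}.
Miller gives e_{193}(P',Q') = 13841604514362 + 9003872146389*t + 4085094381061*t^2 + 20543440608972*t^3 in F_{27343498721659^4}.
Finally e_{193}(P,Q) = 8741470533034 + 12920548732720*t + 5161091536522*t^2 + 6268439329285*t^3.

8741470533034 + 12920548732720*t + 5161091536522*t^2 + 6268439329285*t^3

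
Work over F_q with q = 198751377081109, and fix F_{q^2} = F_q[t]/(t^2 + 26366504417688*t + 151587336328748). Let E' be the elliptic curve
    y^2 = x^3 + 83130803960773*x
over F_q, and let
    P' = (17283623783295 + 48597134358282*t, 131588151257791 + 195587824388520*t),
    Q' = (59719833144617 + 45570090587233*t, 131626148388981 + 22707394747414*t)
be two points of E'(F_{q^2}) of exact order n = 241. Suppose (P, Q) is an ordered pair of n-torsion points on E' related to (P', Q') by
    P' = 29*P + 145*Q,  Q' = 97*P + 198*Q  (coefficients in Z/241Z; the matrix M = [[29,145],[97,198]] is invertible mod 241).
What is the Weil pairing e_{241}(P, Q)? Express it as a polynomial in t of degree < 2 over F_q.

49992106575709 + 22558657614987*t

Alternating bilinearity on E[241] (values in mu_{241} in F_{198751377081109^2}) gives e(P',Q') = e(P,Q)^det(M).
So e_{241}(P,Q) = e_{241}(P',Q')^{170}, since 112*170 = 1 mod 241.
8-bit Miller (11110001) on E'/F_{198751377081109} with a'=83130803960773, b'=0: accumulate tangent/chord ratios at Q'+S and P'+S'.
Result: e(P',Q') = 106778992903126 + 145502841641621*t.
Finally e_{241}(P,Q) = 49992106575709 + 22558657614987*t.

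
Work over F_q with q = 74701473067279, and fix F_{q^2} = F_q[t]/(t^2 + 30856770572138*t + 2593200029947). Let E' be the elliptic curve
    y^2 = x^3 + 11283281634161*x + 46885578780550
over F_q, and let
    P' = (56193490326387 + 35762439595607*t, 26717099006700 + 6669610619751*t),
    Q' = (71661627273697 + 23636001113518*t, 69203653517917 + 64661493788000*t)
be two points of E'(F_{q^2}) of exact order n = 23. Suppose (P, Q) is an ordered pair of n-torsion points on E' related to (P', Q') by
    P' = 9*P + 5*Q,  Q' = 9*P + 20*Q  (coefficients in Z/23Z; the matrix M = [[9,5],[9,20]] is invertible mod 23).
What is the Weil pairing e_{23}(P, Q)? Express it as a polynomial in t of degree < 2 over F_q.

56860637252586 + 60014507829439*t

Alternating bilinearity on E[23] (values in mu_{23} in F_{74701473067279^2}) gives e(P',Q') = e(P,Q)^det(M).
So e_{23}(P,Q) = e_{23}(P',Q')^{15}, since 20*15 = 1 mod 23.
Build f_{23,P'} and f_{23,Q'} via the 5-bit ladder of 23=10111_2; evaluate at shifted divisors; quotient in F_{74701473067279^2}.
f_P(D_Q)/f_Q(D_P) = 72277785976679 + 30842727211654*t.
Finally e_{23}(P,Q) = 56860637252586 + 60014507829439*t.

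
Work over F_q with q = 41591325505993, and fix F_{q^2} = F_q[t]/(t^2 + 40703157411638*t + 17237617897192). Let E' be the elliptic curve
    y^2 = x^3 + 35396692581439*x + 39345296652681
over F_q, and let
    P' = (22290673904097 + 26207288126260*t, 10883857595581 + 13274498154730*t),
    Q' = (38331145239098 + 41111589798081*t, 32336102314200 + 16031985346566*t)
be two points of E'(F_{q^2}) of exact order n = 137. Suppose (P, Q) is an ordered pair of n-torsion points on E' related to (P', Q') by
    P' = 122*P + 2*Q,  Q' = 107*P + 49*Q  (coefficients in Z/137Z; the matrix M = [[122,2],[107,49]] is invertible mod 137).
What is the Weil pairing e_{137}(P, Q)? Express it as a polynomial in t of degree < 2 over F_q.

Under M = [[122,2],[107,49]] in GL_2(Z/137), e_{137}(P',Q') = e_{137}(P,Q)^(122*49-2*107 mod 137).
122*49 - 2*107 = 5764; reduced mod 137: det = 10, inverse 96.
Miller loop for e_{137} over F_{41591325505993^2}: bits of 137 = 10001001; 7 double steps + 2 add steps, l/v at each.
e_{137}(P',Q') = 35892089738327 + 5566976344922*t.
Finally e_{137}(P,Q) = 12736119205405 + 22489525636927*t.

12736119205405 + 22489525636927*t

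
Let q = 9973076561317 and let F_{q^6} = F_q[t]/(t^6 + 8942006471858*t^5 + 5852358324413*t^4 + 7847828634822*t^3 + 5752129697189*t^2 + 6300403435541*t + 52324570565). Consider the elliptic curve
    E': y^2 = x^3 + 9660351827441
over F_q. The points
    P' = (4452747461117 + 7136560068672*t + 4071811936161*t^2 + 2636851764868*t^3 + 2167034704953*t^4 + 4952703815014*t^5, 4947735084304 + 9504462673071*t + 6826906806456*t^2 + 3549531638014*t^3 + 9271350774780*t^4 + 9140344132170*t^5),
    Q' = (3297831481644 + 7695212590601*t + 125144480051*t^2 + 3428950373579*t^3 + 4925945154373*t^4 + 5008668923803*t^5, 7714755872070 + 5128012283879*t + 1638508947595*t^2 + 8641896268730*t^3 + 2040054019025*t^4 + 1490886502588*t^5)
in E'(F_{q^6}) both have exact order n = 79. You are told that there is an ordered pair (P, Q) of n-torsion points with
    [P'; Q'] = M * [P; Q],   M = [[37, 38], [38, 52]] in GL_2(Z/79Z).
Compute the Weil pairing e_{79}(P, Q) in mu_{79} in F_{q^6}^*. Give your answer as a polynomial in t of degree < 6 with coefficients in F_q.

1024883244767 + 8942063067281*t + 2953429145835*t^2 + 2277438373825*t^3 + 2025140013687*t^4 + 2662628218877*t^5

e_{79} is bilinear + alternating on E[79], so e_{79}(37*P + 38*Q, 38*P + 52*Q) = e_{79}(P,Q)^(37*52-38*38).
Inverting 6 mod 79: 66. Thus e_{79}(P,Q) = e(P',Q')^{66}.
Run Miller on y^2=x^3+9660351827441 over F_{9973076561317}: ladder 1001111 (7 bits); e = f_P(D_Q)/f_Q(D_P).
Result: e(P',Q') = 1508025726252 + 7518230956217*t + 7769413824163*t^2 + 6426392189054*t^3 + 3031200373639*t^4 + 2681473038241*t^5.
Finally e_{79}(P,Q) = 1024883244767 + 8942063067281*t + 2953429145835*t^2 + 2277438373825*t^3 + 2025140013687*t^4 + 2662628218877*t^5.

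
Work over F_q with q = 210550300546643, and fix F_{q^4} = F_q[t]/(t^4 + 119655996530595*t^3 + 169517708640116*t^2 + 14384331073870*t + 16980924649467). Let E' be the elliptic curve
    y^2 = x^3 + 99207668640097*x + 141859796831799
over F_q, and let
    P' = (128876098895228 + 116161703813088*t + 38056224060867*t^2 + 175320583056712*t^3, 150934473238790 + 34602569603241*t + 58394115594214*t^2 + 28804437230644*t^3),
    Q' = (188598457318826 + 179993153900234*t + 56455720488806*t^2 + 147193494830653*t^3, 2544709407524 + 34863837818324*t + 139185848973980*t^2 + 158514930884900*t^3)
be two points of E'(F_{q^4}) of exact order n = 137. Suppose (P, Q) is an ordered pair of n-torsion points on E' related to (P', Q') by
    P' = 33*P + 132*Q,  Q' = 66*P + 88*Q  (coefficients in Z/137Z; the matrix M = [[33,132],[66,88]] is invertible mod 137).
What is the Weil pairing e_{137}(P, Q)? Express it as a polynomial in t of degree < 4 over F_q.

45769900234491 + 161105285743007*t + 78638003173181*t^2 + 107694136394242*t^3

Since e_{137}(P,P)=e_{137}(Q,Q)=1 and e_{137}(Q,P)=e_{137}(P,Q)^{-1}, expanding e_{137}(33*P + 132*Q,66*P + 88*Q) leaves e(P,Q)^det(M).
Inverting 83 mod 137: 104. Thus e_{137}(P,Q) = e(P',Q')^{104}.
n = 137 = (10001001)_2 (8 bits, wt 3); accumulate f_{137,P'}(Q'+S)/f_{137,P'}(S) along the 7-step ladder.
Miller gives e_{137}(P',Q') = 149421127937773 + 62911549852978*t + 203833937961327*t^2 + 142902532116060*t^3 in F_{210550300546643^4}.
e_{137}(P,Q) = (149421127937773 + 62911549852978*t + 203833937961327*t^2 + 142902532116060*t^3)^{104} = 45769900234491 + 161105285743007*t + 78638003173181*t^2 + 107694136394242*t^3.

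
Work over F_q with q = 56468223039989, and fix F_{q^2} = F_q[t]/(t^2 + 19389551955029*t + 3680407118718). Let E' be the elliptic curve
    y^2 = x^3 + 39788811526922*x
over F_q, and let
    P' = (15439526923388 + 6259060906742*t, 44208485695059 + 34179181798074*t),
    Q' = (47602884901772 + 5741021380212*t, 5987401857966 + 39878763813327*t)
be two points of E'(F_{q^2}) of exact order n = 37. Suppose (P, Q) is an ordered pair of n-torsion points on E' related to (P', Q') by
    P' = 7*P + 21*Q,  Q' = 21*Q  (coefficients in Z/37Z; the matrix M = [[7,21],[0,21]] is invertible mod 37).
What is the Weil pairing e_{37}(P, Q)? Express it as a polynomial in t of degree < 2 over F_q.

53355838484799 + 18322250092837*t

e_{37}(aP+bQ,cP+dQ) = e_{37}(P,Q)^(ad-bc); with (a,b,c,d)=(7,21,0,21) this gives the det-37 law.
Inverting 36 mod 37: 36. Thus e_{37}(P,Q) = e(P',Q')^{36}.
Double-and-add over 100101: 6-1 doublings, 3-1 additions; each step l_{T,T}/v_{2T} or l_{T,P'}/v at Q'+S for random S.
So e_{37}(P',Q') = 37183178058683 + 38145972947152*t.
e_{37}(P,Q) = (37183178058683 + 38145972947152*t)^{36} = 53355838484799 + 18322250092837*t.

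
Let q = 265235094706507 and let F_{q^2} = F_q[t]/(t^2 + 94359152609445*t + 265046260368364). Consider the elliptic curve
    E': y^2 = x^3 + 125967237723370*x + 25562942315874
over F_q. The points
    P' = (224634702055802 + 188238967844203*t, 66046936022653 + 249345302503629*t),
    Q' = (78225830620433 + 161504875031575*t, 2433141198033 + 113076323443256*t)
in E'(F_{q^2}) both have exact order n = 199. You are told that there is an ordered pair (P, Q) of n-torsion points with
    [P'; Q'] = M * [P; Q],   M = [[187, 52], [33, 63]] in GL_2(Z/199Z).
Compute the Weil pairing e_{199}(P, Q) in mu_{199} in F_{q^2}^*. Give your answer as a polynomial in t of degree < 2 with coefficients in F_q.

e_{199}(aP+bQ,cP+dQ) = e_{199}(P,Q)^(ad-bc); with (a,b,c,d)=(187,52,33,63) this gives the det-199 law.
det(M) mod 199 = 115; its inverse in (Z/199)^* is 45 (check: 115*45 mod 199 = 1).
Miller loop for e_{199} over F_{265235094706507^2}: bits of 199 = 11000111; 7 double steps + 4 add steps, l/v at each.
The quotient is 236243356922543 + 89443661978874*t.
Hence e(P,Q) = 84310561888691 + 12496870818089*t in F_{265235094706507^2}^*.

84310561888691 + 12496870818089*t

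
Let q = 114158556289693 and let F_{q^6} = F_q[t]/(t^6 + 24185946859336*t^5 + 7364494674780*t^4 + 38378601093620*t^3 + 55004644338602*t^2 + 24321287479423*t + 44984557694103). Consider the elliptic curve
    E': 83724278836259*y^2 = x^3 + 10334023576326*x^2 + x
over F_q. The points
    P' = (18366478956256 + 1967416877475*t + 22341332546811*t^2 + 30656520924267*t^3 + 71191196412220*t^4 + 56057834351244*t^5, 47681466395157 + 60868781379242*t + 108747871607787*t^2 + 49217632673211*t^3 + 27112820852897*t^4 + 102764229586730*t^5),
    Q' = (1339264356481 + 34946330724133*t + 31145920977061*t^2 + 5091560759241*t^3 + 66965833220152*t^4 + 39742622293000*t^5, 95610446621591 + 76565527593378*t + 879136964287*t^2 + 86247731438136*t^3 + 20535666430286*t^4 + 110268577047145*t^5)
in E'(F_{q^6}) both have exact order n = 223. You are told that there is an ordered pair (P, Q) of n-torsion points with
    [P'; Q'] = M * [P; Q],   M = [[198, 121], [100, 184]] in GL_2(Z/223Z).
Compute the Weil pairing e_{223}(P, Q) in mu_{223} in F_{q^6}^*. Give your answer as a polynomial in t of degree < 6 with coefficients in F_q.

e_{223}(aP+bQ,cP+dQ) = e_{223}(P,Q)^(ad-bc); with (a,b,c,d)=(198,121,100,184) this gives the det-223 law.
det M = 198*184 - 121*100 = 24332 = 25 (mod 223); 25^{-1} = 116 (mod 223).
Montgomery->Weierstrass: x_W = 43617928081492*x+10829740252550, y_W=43617928081492*y on F_{114158556289693}; lands on y^2=x^3+39500053801041*x+32899662027992.
n = 223 = (11011111)_2 (8 bits, wt 7); accumulate f_{223,P'}(Q'+S)/f_{223,P'}(S) along the 7-step ladder.
So e_{223}(P',Q') = 11744004506150 + 52812015352026*t + 82311476072855*t^2 + 52690518884949*t^3 + 96889401216498*t^4 + 101021723974824*t^5.
Hence e(P,Q) = 50702039490507 + 94886920424433*t + 43593023082329*t^2 + 87532075776725*t^3 + 36098796770662*t^4 + 95116702132515*t^5 in F_{114158556289693^6}^*.

50702039490507 + 94886920424433*t + 43593023082329*t^2 + 87532075776725*t^3 + 36098796770662*t^4 + 95116702132515*t^5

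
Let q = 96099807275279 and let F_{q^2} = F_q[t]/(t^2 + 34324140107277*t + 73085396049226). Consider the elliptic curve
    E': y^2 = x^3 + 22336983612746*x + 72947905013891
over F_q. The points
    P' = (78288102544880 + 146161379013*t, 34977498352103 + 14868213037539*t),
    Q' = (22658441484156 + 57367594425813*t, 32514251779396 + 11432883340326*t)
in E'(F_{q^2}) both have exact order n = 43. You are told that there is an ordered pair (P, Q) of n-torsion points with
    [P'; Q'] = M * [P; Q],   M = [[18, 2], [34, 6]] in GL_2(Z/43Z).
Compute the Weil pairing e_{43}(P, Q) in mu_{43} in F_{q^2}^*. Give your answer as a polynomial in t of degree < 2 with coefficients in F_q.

86615683635482 + 76759282129456*t

Under M = [[18,2],[34,6]] in GL_2(Z/43), e_{43}(P',Q') = e_{43}(P,Q)^(18*6-2*34 mod 43).
Inverting 40 mod 43: 14. Thus e_{43}(P,Q) = e(P',Q')^{14}.
6-bit Miller (101011) on E'/F_{96099807275279} with a'=22336983612746, b'=72947905013891: accumulate tangent/chord ratios at Q'+S and P'+S'.
Miller gives e_{43}(P',Q') = 57134065606654 + 13630467922932*t in F_{96099807275279^2}.
Raise to 14: e(P,Q) = 86615683635482 + 76759282129456*t in mu_{43}.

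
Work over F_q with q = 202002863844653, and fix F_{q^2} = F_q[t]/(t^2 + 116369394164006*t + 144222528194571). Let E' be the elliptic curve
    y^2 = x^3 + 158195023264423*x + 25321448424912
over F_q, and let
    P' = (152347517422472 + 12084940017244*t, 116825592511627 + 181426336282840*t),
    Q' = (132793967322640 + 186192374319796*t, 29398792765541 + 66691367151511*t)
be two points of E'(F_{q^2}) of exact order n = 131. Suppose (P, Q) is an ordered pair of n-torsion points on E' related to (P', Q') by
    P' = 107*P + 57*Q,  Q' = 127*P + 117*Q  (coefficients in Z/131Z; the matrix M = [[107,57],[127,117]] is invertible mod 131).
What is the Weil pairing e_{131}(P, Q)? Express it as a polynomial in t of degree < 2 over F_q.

e_{131} is bilinear + alternating on E[131], so e_{131}(107*P + 57*Q, 127*P + 117*Q) = e_{131}(P,Q)^(107*117-57*127).
Hence e(P,Q) = e(P',Q')^{95} where 95 = 40^{-1} mod 131.
n = 131 = (10000011)_2 (8 bits, wt 3); accumulate f_{131,P'}(Q'+S)/f_{131,P'}(S) along the 7-step ladder.
The quotient is 25953800257801 + 109455853950548*t.
Hence e(P,Q) = 176763230343343 + 51268890798100*t in F_{202002863844653^2}^*.

176763230343343 + 51268890798100*t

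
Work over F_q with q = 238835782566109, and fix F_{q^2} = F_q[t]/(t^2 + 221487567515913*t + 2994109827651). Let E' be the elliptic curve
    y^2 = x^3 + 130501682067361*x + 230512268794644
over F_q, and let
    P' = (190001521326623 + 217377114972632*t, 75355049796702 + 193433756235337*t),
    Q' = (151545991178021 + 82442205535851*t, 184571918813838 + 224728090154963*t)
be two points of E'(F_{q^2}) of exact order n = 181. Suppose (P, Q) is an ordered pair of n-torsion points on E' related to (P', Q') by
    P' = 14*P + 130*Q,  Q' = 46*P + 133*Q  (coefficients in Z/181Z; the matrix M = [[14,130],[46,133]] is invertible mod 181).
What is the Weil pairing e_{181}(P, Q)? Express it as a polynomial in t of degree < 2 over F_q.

Under M = [[14,130],[46,133]] in GL_2(Z/181), e_{181}(P',Q') = e_{181}(P,Q)^(14*133-130*46 mod 181).
14*133 - 130*46 = -4118; reduced mod 181: det = 45, inverse 177.
n = 181 = (10110101)_2 (8 bits, wt 5); accumulate f_{181,P'}(Q'+S)/f_{181,P'}(S) along the 7-step ladder.
So e_{181}(P',Q') = 152795820568934 + 126057431826093*t.
Finally e_{181}(P,Q) = 209071706415938 + 184670042589722*t.

209071706415938 + 184670042589722*t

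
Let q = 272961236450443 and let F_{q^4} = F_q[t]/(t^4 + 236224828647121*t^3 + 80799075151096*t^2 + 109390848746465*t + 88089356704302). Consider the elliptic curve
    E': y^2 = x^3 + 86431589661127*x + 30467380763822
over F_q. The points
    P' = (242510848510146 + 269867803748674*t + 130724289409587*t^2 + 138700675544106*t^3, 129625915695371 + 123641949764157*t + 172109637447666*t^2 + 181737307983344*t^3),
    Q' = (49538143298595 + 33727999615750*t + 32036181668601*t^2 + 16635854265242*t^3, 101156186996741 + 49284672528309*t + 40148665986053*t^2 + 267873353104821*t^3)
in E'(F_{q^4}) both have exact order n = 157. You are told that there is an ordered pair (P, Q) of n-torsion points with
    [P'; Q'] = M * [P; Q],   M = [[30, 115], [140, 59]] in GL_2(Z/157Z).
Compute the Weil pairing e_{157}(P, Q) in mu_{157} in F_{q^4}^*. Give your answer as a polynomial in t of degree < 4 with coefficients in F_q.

65493881428918 + 182642727955556*t + 43063497310002*t^2 + 2188319350891*t^3

Alternating bilinearity on E[157] (values in mu_{157} in F_{272961236450443^4}) gives e(P',Q') = e(P,Q)^det(M).
det(M) mod 157 = 114; its inverse in (Z/157)^* is 73 (check: 114*73 mod 157 = 1).
8-bit Miller (10011101) on E'/F_{272961236450443} with a'=86431589661127, b'=30467380763822: accumulate tangent/chord ratios at Q'+S and P'+S'.
The quotient is 69828963732021 + 272915859248366*t + 171449553519945*t^2 + 142747355755271*t^3.
e_{157}(P,Q) = (69828963732021 + 272915859248366*t + 171449553519945*t^2 + 142747355755271*t^3)^{73} = 65493881428918 + 182642727955556*t + 43063497310002*t^2 + 2188319350891*t^3.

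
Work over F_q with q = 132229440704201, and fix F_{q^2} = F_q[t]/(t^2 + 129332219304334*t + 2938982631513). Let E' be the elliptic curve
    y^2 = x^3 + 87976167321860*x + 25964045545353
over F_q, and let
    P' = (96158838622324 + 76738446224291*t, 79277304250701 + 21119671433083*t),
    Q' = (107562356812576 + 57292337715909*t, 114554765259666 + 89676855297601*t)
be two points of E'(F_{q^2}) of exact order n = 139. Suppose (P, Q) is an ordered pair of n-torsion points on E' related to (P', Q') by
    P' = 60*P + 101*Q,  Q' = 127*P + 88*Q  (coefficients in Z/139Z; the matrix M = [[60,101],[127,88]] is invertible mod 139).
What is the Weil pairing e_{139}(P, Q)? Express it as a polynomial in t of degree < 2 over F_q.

90825182112793 + 72423881748428*t

Under M = [[60,101],[127,88]] in GL_2(Z/139), e_{139}(P',Q') = e_{139}(P,Q)^(60*88-101*127 mod 139).
Inverting 98 mod 139: 61. Thus e_{139}(P,Q) = e(P',Q')^{61}.
Run Miller on y^2=x^3+87976167321860*x+25964045545353 over F_{132229440704201}: ladder 10001011 (8 bits); e = f_P(D_Q)/f_Q(D_P).
f_P(D_Q)/f_Q(D_P) = 94734892676606 + 79488456390040*t.
(94734892676606 + 79488456390040*t)^{61} mod (132229440704201,f) = 90825182112793 + 72423881748428*t.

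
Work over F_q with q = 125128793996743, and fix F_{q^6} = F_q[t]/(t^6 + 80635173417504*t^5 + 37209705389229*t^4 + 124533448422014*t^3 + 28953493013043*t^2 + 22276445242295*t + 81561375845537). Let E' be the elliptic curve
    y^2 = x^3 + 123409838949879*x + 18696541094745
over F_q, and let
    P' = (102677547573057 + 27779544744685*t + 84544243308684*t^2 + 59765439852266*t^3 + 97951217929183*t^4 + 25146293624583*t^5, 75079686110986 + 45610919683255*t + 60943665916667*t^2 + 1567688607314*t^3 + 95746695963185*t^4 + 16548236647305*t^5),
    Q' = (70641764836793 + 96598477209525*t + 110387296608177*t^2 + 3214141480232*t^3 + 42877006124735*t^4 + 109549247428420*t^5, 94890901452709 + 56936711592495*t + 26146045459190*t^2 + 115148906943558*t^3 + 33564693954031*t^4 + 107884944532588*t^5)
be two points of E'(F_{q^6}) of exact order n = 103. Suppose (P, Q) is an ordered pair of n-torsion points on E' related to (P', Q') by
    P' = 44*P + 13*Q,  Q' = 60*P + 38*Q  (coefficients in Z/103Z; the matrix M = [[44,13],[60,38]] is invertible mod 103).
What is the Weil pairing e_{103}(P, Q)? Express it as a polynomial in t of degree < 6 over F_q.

26329396349260 + 35950541922963*t + 25641959984255*t^2 + 100280650221474*t^3 + 63853749377653*t^4 + 31106835015510*t^5

The 103-Weil pairing on E[103] over F_{125128793996743} is alternating-bilinear: e_{103}(P',Q') = e_{103}(P,Q)^det(M).
So e_{103}(P,Q) = e_{103}(P',Q')^{50}, since 68*50 = 1 mod 103.
n = 103 = (1100111)_2 (7 bits, wt 5); accumulate f_{103,P'}(Q'+S)/f_{103,P'}(S) along the 6-step ladder.
The quotient is 70100024379997 + 13589545145511*t + 41989195997881*t^2 + 101992717739936*t^3 + 81615110931681*t^4 + 47963072469246*t^5.
Thus e_{103}(P,Q) = 26329396349260 + 35950541922963*t + 25641959984255*t^2 + 100280650221474*t^3 + 63853749377653*t^4 + 31106835015510*t^5.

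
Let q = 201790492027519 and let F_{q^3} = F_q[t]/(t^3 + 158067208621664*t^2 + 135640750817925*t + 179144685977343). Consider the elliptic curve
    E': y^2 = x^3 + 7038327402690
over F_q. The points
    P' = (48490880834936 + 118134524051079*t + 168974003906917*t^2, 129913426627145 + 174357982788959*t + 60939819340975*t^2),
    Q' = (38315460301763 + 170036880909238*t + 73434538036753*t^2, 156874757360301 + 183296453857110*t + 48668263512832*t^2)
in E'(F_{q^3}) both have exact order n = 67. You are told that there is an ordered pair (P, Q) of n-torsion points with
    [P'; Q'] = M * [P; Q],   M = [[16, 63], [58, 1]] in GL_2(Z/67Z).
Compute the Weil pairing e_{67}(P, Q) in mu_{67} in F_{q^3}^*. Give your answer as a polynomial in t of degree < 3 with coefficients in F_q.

8863943585758 + 186320666371708*t + 99081023222615*t^2

e_{67}(aP+bQ,cP+dQ) = e_{67}(P,Q)^(ad-bc); with (a,b,c,d)=(16,63,58,1) this gives the det-67 law.
det M = 16*1 - 63*58 = -3638 = 47 (mod 67); 47^{-1} = 10 (mod 67).
7-bit Miller (1000011) on E'/F_{201790492027519} with a'=0, b'=7038327402690: accumulate tangent/chord ratios at Q'+S and P'+S'.
The quotient is 39575576687791 + 43967864339295*t + 165226781424595*t^2.
(39575576687791 + 43967864339295*t + 165226781424595*t^2)^{10} mod (201790492027519,f) = 8863943585758 + 186320666371708*t + 99081023222615*t^2.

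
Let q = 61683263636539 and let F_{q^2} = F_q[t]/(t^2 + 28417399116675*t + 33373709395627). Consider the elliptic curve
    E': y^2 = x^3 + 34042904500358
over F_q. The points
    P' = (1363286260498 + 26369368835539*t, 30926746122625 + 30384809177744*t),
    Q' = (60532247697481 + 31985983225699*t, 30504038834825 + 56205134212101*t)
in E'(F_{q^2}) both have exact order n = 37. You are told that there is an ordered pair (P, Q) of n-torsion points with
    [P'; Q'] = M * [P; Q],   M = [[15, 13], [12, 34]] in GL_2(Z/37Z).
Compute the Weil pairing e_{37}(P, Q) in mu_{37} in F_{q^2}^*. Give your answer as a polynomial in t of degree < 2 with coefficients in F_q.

2843031588563 + 53284372095993*t

The 37-Weil pairing on E[37] over F_{61683263636539} is alternating-bilinear: e_{37}(P',Q') = e_{37}(P,Q)^det(M).
15*34 - 13*12 = 354; reduced mod 37: det = 21, inverse 30.
Build f_{37,P'} and f_{37,Q'} via the 6-bit ladder of 37=100101_2; evaluate at shifted divisors; quotient in F_{61683263636539^2}.
The quotient is 26841189948743 + 43110683577562*t.
Hence e(P,Q) = 2843031588563 + 53284372095993*t in F_{61683263636539^2}^*.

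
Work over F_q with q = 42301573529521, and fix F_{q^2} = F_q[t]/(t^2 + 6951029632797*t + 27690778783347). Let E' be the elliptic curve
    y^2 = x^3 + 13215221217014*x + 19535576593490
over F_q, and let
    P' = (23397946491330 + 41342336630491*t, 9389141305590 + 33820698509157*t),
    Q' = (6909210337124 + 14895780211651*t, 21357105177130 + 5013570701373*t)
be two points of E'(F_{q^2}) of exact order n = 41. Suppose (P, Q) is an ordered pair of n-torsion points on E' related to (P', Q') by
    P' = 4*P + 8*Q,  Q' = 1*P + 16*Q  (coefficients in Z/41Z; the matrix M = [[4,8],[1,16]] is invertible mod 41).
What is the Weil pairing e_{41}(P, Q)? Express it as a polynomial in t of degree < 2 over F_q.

The 41-Weil pairing on E[41] over F_{42301573529521} is alternating-bilinear: e_{41}(P',Q') = e_{41}(P,Q)^det(M).
det(M) mod 41 = 15; its inverse in (Z/41)^* is 11 (check: 15*11 mod 41 = 1).
Double-and-add over 101001: 6-1 doublings, 3-1 additions; each step l_{T,T}/v_{2T} or l_{T,P'}/v at Q'+S for random S.
f_P(D_Q)/f_Q(D_P) = 30179824431653 + 17401779047480*t.
(30179824431653 + 17401779047480*t)^{11} mod (42301573529521,f) = 36194604455667 + 13002679692041*t.

36194604455667 + 13002679692041*t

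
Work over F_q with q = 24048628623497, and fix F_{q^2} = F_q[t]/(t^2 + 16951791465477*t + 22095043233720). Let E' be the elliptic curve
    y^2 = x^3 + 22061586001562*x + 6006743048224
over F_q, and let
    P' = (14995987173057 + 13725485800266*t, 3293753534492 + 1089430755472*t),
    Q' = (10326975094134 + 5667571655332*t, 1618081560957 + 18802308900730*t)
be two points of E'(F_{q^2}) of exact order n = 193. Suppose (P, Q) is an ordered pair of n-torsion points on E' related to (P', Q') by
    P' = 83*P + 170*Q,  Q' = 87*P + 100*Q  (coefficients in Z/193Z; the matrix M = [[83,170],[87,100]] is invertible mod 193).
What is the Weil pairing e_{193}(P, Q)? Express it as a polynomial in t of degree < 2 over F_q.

e_{193} is bilinear + alternating on E[193], so e_{193}(83*P + 170*Q, 87*P + 100*Q) = e_{193}(P,Q)^(83*100-170*87).
det(M) mod 193 = 72; its inverse in (Z/193)^* is 126 (check: 72*126 mod 193 = 1).
Miller loop for e_{193} over F_{24048628623497^2}: bits of 193 = 11000001; 7 double steps + 2 add steps, l/v at each.
The quotient is 13234151382291 + 11307817855669*t.
Raise to 126: e(P,Q) = 2052683074147 + 4451317184724*t in mu_{193}.

2052683074147 + 4451317184724*t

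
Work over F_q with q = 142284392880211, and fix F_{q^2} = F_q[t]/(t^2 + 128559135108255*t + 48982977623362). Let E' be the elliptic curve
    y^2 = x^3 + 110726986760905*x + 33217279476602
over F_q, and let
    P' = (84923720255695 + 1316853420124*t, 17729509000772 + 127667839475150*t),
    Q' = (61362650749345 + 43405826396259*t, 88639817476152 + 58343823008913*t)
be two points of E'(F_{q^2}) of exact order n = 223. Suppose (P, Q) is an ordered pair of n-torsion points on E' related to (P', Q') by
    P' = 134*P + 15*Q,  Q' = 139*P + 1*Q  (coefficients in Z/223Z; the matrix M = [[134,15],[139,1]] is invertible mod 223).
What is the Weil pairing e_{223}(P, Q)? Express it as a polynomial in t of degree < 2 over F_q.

The 223-Weil pairing on E[223] over F_{142284392880211} is alternating-bilinear: e_{223}(P',Q') = e_{223}(P,Q)^det(M).
134*1 - 15*139 = -1951; reduced mod 223: det = 56, inverse 4.
Run Miller on y^2=x^3+110726986760905*x+33217279476602 over F_{142284392880211}: ladder 11011111 (8 bits); e = f_P(D_Q)/f_Q(D_P).
Miller gives e_{223}(P',Q') = 36644816039189 + 56969384863181*t in F_{142284392880211^2}.
Hence e(P,Q) = 25209328086871 + 96135957192581*t in F_{142284392880211^2}^*.

25209328086871 + 96135957192581*t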